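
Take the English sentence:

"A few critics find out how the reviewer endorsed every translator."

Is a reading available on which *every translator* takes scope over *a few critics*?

No

Structurally, *every translator* is inside the embedded question *how the reviewer endorsed every translator*.
An indirect question is a wh-island; the filled [Spec,CP] blocks QR across the CP edge.
There is no licit LF on which *every translator* c-commands *a few critics*.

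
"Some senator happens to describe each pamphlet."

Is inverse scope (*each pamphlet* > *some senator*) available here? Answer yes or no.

Yes

The matrix predicate is a raising verb, whose infinitival complement is not a scope island — *each pamphlet* can QR into the matrix clause.
Ordinary QR to a clause-peripheral position gives the wide-scope LF for the lower DP.
Both orderings are possible: *some senator* > *each pamphlet* and *each pamphlet* > *some senator*.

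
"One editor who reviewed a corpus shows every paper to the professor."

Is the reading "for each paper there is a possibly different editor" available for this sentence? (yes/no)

Yes

The paraphrase describes the scope ordering *every paper* > *one editor*.
The RC *who reviewed a corpus* is an island, but *every paper* is not inside it — it is the matrix object, a clausemate of *one editor*.
QR within a single clause is free, so the lower quantifier may take scope over the higher one.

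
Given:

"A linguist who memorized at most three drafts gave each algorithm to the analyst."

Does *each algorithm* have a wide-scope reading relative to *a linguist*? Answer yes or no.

Yes

The RC *who memorized at most three drafts* is an island, but *each algorithm* is not inside it — it is the matrix object, a clausemate of *a linguist*.
Clause-internal QR can adjoin the lower DP above the subject, yielding the inverse reading.
The sentence is scopally ambiguous between *a linguist* > *each algorithm* and *each algorithm* > *a linguist*.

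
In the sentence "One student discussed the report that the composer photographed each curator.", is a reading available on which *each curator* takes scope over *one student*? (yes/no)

Structurally, *each curator* is inside the complex NP *the report that the composer photographed each curator*.
Noun-complement clauses are scope islands (the Complex NP Constraint): a quantifier inside one cannot scope into the matrix.
*each curator* is confined to the island and cannot take scope over *one student*.

No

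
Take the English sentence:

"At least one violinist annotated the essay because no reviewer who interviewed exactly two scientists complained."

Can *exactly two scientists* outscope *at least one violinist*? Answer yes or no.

No

The target quantifier *exactly two scientists* is part of the relative clause *who interviewed exactly two scientists*, which is itself inside the adjunct *because no reviewer who interviewed exactly two scientists complained*.
The quantifier would have to escape first the RC and then the adjunct — two independent island violations.
*exactly two scientists* is confined to the island and cannot take scope over *at least one violinist*.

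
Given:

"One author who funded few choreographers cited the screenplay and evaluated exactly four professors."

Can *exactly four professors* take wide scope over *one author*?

No

*exactly four professors* sits inside one conjunct of the coordinate structure (*evaluated exactly four professors*).
The Coordinate Structure Constraint blocks movement (including QR) out of a single conjunct.
So *exactly four professors* cannot raise to a position above *one author*.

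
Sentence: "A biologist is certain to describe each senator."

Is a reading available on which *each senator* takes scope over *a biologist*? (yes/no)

*each senator* is the object of the infinitival complement of a raising predicate; raising infinitives are transparent for QR, so the two DPs are in effect clausemates.
Ordinary QR to a clause-peripheral position gives the wide-scope LF for the lower DP.
The sentence is scopally ambiguous between *a biologist* > *each senator* and *each senator* > *a biologist*.

Yes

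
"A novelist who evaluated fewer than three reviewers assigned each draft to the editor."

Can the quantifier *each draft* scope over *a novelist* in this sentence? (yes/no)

Yes

*each draft* is a matrix argument; only *a novelist* is modified by the relative clause *who evaluated fewer than three reviewers*, so the RC island is irrelevant to the target quantifier.
Ordinary QR to a clause-peripheral position gives the wide-scope LF for the lower DP.
The sentence is scopally ambiguous between *a novelist* > *each draft* and *each draft* > *a novelist*.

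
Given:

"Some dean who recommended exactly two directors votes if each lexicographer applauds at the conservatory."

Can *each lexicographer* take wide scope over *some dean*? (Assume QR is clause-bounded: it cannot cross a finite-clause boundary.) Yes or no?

*each lexicographer* is embedded in the adjunct clause *if each lexicographer applauds at the conservatory*.
Adverbial clauses are not L-marked, so they are barriers for QR — the quantifier cannot escape the adjunct.
*each lexicographer* > *some dean* would require crossing that boundary, which is illicit.
(Only the surface reading survives: one fixed dean with respect to all the relevant lexicographers.)

No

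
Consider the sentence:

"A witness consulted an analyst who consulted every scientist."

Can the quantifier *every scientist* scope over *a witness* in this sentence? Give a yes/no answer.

Structurally, *every scientist* is inside the relative clause *who consulted every scientist* modifying *an analyst*.
Quantifiers inside a relative clause are trapped there; the RC boundary blocks QR.
Hence only narrow scope for *every scientist* (under *a witness*) survives.
(Only the surface reading survives: one fixed witness with respect to all the relevant scientists.)

No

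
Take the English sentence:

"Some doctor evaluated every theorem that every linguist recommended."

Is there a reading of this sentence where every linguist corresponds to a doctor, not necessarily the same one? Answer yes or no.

The paraphrase describes the scope ordering *every linguist* > *some doctor*.
*every linguist* occurs within the relative clause *that every linguist recommended* modifying *every theorem*.
Relative clauses are scope islands: a quantifier cannot QR out of a relative clause to take scope in the matrix clause.
So *every linguist* cannot raise high enough to outscope *some doctor*; only the surface ordering *some doctor* > *every linguist* is available.

No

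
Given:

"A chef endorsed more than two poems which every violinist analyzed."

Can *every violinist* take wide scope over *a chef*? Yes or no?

The target quantifier *every violinist* is part of the relative clause *which every violinist analyzed* modifying *more than two poems*.
QR out of a relative clause is ruled out by the relative-clause island constraint.
So *every violinist* cannot raise high enough to outscope *a chef*; only the surface ordering *a chef* > *every violinist* is available.

No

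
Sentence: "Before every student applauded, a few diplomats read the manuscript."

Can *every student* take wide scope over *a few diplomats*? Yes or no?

*every student* occurs within the adjunct clause *before every student applauded*.
The adjunct-island constraint bars QR out of an adverbial clause.
So the wide-scope reading for *every student* is blocked.

No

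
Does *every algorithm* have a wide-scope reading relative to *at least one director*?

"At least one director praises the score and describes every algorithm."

No

*every algorithm* is embedded in one conjunct of the coordinate structure (*describes every algorithm*).
Coordinate structures are islands for non-across-the-board movement, QR included.
*every algorithm* is confined to the island and cannot take scope over *at least one director*.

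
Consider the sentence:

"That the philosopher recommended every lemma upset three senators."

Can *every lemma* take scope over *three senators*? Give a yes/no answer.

No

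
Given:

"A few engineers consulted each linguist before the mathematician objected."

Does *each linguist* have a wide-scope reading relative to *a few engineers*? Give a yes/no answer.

Yes

Neither queried DP is inside the adjunct, so the adjunct-island constraint does not apply.
Clause-internal QR can adjoin the lower DP above the subject, yielding the inverse reading.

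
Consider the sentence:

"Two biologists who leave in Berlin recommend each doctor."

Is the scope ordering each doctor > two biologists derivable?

The relative clause *who leave in Berlin* modifies *two biologists*, but *each doctor* is not inside that relative clause — it is an argument of the matrix verb.
With no island boundary between them, the object can take inverse scope over the subject via ordinary QR within the clause.

Yes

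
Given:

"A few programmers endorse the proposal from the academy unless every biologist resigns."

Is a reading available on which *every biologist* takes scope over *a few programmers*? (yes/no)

No

*every biologist* occurs within the adjunct clause *unless every biologist resigns*.
Adjunct clauses are scope islands: a quantifier inside an adjunct cannot raise into the matrix clause.
*every biologist* is confined to the island and cannot take scope over *a few programmers*.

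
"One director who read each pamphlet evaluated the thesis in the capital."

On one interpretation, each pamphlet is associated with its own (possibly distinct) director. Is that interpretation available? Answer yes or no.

No

That reading corresponds to *each pamphlet* > *one director*.
Structurally, *each pamphlet* is inside the relative clause *who read each pamphlet*.
The relative clause forms an island for QR, so the quantifier is confined to the head noun's restrictor.
*each pamphlet* > *one director* would require crossing that boundary, which is illicit.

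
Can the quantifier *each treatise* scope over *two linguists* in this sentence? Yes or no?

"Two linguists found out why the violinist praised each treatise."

*each treatise* is embedded in the embedded question *why the violinist praised each treatise*.
Embedded questions are wh-islands: a quantifier inside an indirect question cannot QR into the matrix clause.
There is no licit LF on which *each treatise* c-commands *two linguists*.

No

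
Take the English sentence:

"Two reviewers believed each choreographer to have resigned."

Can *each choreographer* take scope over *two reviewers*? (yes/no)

*each choreographer* is the subject of an ECM infinitive — the infinitival complement of an ECM verb is not a scope island, so *each choreographer* can raise into the matrix clause.
With no island boundary between them, the object can take inverse scope over the subject via ordinary QR within the clause.

Yes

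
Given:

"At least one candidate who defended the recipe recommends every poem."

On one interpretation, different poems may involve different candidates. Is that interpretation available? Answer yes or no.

Yes

The paraphrase describes the scope ordering *every poem* > *at least one candidate*.
The RC *who defended the recipe* is an island, but *every poem* is not inside it — it is the matrix object, a clausemate of *at least one candidate*.
No island intervenes, so both surface and inverse scope are derivable.
Both orderings are possible: *at least one candidate* > *every poem* and *every poem* > *at least one candidate*.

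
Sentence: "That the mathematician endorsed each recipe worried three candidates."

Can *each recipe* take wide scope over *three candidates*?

No

Structurally, *each recipe* is inside the sentential subject *that the mathematician endorsed each recipe*.
Clausal subjects are scope islands; QR from inside the subject into the matrix is barred.
*each recipe* is confined to the island and cannot take scope over *three candidates*.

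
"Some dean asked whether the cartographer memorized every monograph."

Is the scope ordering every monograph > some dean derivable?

No

The DP *every monograph* is contained in the embedded question *whether the cartographer memorized every monograph*.
Embedded wh-clauses are opaque for QR, so the quantifier stays inside the question.
*every monograph* > *some dean* would require crossing that boundary, which is illicit.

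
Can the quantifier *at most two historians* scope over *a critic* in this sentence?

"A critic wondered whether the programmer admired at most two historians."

No

Structurally, *at most two historians* is inside the embedded question *whether the programmer admired at most two historians*.
The wh-island constraint blocks QR out of an embedded interrogative.
The inverse ordering *at most two historians* > *a critic* is therefore underivable.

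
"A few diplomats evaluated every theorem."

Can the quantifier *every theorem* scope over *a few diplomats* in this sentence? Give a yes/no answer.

*every theorem* and *a few diplomats* are in the same minimal clause.
QR within a single clause is free, so the lower quantifier may take scope over the higher one.

Yes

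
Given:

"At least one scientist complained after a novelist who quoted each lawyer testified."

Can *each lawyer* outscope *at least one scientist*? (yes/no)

No

The target quantifier *each lawyer* is part of the relative clause *who quoted each lawyer*, which is itself inside the adjunct *after a novelist who quoted each lawyer testified*.
Two island boundaries intervene — the relative clause and the adjunct. Either alone would block QR.
*each lawyer* is confined to the island and cannot take scope over *at least one scientist*.
(Only the surface reading survives: one fixed scientist with respect to all the relevant lawyers.)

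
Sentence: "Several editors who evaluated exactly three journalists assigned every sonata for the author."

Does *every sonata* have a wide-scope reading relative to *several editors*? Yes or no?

Yes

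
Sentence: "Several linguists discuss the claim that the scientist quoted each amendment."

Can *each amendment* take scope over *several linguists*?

No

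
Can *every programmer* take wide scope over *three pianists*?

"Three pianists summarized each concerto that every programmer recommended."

*every programmer* occurs within the relative clause *that every programmer recommended* modifying *each concerto*.
QR out of a relative clause is ruled out by the relative-clause island constraint.
*every programmer* > *three pianists* would require crossing that boundary, which is illicit.

No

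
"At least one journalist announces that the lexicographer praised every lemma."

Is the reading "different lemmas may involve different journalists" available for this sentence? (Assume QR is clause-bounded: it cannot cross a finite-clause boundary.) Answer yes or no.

The paraphrase describes the scope ordering *every lemma* > *at least one journalist*.
Structurally, *every lemma* is inside the finite complement clause *that the lexicographer praised every lemma*.
Finite CP is the ceiling for QR here, by assumption.
There is no licit LF on which *every lemma* c-commands *at least one journalist*.
(Only the surface reading survives: one fixed journalist with respect to all the relevant lemmas.)

No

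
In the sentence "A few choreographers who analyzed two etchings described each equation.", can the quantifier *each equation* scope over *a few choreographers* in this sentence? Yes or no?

Although the sentence contains a relative clause (*who analyzed two etchings*), *each equation* is outside it, in the matrix VP.
Ordinary QR to a clause-peripheral position gives the wide-scope LF for the lower DP.
The sentence is scopally ambiguous between *a few choreographers* > *each equation* and *each equation* > *a few choreographers*.

Yes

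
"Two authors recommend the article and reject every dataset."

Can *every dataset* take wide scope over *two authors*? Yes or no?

Structurally, *every dataset* is inside one conjunct of the coordinate structure (*reject every dataset*).
Coordinate structures are islands for non-across-the-board movement, QR included.
*every dataset* > *two authors* would require crossing that boundary, which is illicit.

No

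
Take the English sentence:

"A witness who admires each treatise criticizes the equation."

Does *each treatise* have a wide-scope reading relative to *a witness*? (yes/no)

The target quantifier *each treatise* is part of the relative clause *who admires each treatise*.
A relative clause is a scope island — quantifier raising cannot cross its boundary.
*each treatise* > *a witness* would require crossing that boundary, which is illicit.
(Only the surface reading survives: one fixed witness with respect to all the relevant treatises.)

No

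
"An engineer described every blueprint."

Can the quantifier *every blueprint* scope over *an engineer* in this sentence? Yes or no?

Yes

*every blueprint* and *an engineer* are in the same minimal clause.
Since no island is crossed, the inverse ordering is licensed alongside surface scope.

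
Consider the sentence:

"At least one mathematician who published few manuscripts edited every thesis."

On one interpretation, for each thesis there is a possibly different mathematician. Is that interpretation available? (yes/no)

Yes

This is the *every thesis* > *at least one mathematician* reading.
Although the sentence contains a relative clause (*who published few manuscripts*), *every thesis* is outside it, in the matrix VP.
With no island boundary between them, the object can take inverse scope over the subject via ordinary QR within the clause.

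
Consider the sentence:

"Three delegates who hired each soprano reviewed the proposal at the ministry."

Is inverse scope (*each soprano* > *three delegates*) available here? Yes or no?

*each soprano* occurs within the relative clause *who hired each soprano*.
Quantifiers inside a relative clause are trapped there; the RC boundary blocks QR.
So *each soprano* cannot raise to a position above *three delegates*.

No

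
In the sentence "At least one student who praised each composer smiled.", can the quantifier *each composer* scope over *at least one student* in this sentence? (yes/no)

*each composer* sits inside the relative clause *who praised each composer*.
A relative clause is a scope island — quantifier raising cannot cross its boundary.
So *each composer* cannot raise to a position above *at least one student*.
(Only the surface reading survives: one fixed student with respect to all the relevant composers.)

No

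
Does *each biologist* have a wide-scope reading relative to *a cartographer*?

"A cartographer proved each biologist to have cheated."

Yes

*each biologist* is an ECM subject; ECM complements are not islands, and the embedded quantifier may take matrix scope.
QR within a single clause is free, so the lower quantifier may take scope over the higher one.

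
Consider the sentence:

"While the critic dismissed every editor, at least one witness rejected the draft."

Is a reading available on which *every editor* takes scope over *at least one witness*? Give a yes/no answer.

The target quantifier *every editor* is part of the adjunct clause *while the critic dismissed every editor*.
Adjuncts are opaque for quantifier raising; a quantifier in an adjunct stays inside it.
So the wide-scope reading for *every editor* is blocked.

No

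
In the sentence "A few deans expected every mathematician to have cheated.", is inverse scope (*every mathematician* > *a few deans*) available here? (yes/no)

*every mathematician* is the subject of an ECM infinitive — the infinitival complement of an ECM verb is not a scope island, so *every mathematician* can raise into the matrix clause.
Clause-internal QR can adjoin the lower DP above the subject, yielding the inverse reading.

Yes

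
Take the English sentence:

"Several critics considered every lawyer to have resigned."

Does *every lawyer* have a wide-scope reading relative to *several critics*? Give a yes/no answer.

This is an ECM construction: *every lawyer* is the infinitival subject, Case-marked by the matrix verb, and the infinitive is transparent for QR.
Since no island is crossed, the inverse ordering is licensed alongside surface scope.
So *every lawyer* > *several critics* is among the available readings.

Yes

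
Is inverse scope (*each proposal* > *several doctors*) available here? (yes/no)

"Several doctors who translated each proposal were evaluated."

No

Structurally, *each proposal* is inside the relative clause *who translated each proposal*.
Relative clauses block scope extraction: QR cannot target a position outside the modified NP.
*each proposal* is confined to the island and cannot take scope over *several doctors*.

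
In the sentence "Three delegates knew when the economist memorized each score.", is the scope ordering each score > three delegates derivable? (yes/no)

No

Structurally, *each score* is inside the embedded question *when the economist memorized each score*.
The wh-island constraint blocks QR out of an embedded interrogative.
*each score* is confined to the island and cannot take scope over *three delegates*.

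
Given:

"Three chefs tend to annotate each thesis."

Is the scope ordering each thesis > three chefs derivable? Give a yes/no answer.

Yes

Infinitival complements of raising predicates do not block QR; *each thesis* and *three chefs* are effectively clausemates.
With no island boundary between them, the object can take inverse scope over the subject via ordinary QR within the clause.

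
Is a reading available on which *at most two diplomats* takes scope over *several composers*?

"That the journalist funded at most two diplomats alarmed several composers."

No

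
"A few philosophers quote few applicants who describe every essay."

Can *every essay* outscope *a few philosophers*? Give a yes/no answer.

The target quantifier *every essay* is part of the relative clause *who describe every essay* modifying *few applicants*.
QR out of a relative clause is ruled out by the relative-clause island constraint.
So *every essay* cannot raise high enough to outscope *a few philosophers*; only the surface ordering *a few philosophers* > *every essay* is available.

No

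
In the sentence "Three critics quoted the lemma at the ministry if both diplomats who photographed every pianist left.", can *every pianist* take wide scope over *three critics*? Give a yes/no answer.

The target quantifier *every pianist* is part of the relative clause *who photographed every pianist*, which is itself inside the adjunct *if both diplomats who photographed every pianist left*.
The quantifier would have to escape first the RC and then the adjunct — two independent island violations.
*every pianist* is confined to the island and cannot take scope over *three critics*.

No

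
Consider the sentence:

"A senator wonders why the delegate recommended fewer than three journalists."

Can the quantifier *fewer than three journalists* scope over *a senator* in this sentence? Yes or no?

*fewer than three journalists* is embedded in the embedded question *why the delegate recommended fewer than three journalists*.
Embedded questions are wh-islands: a quantifier inside an indirect question cannot QR into the matrix clause.
*fewer than three journalists* > *a senator* would require crossing that boundary, which is illicit.

No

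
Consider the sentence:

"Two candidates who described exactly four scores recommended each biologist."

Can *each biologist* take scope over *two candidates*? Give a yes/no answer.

Yes

Although the sentence contains a relative clause (*who described exactly four scores*), *each biologist* is outside it, in the matrix VP.
Clause-internal QR can adjoin the lower DP above the subject, yielding the inverse reading.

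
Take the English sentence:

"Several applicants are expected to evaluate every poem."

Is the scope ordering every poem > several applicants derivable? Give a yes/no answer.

Infinitival complements of raising predicates do not block QR; *every poem* and *several applicants* are effectively clausemates.
No island intervenes, so both surface and inverse scope are derivable.

Yes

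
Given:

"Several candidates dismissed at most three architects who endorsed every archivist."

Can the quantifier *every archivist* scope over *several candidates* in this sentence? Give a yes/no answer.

Structurally, *every archivist* is inside the relative clause *who endorsed every archivist* modifying *at most three architects*.
The relative clause forms an island for QR, so the quantifier is confined to the head noun's restrictor.
So the wide-scope reading for *every archivist* is blocked.

No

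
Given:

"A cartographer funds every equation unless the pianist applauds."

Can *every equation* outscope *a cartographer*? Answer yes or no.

Neither queried DP is inside the adjunct, so the adjunct-island constraint does not apply.
QR within a single clause is free, so the lower quantifier may take scope over the higher one.
The sentence is scopally ambiguous between *a cartographer* > *every equation* and *every equation* > *a cartographer*.

Yes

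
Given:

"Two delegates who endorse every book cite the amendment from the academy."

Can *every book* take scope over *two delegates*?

*every book* is embedded in the relative clause *who endorse every book*.
Quantifiers inside a relative clause are trapped there; the RC boundary blocks QR.
There is no licit LF on which *every book* c-commands *two delegates*.

No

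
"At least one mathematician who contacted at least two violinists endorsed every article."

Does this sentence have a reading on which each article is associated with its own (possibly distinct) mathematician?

That reading corresponds to *every article* > *at least one mathematician*.
The RC *who contacted at least two violinists* is an island, but *every article* is not inside it — it is the matrix object, a clausemate of *at least one mathematician*.
QR within a single clause is free, so the lower quantifier may take scope over the higher one.

Yes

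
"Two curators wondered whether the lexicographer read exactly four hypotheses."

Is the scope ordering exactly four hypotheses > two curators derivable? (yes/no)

No

Structurally, *exactly four hypotheses* is inside the embedded question *whether the lexicographer read exactly four hypotheses*.
Embedded wh-clauses are opaque for QR, so the quantifier stays inside the question.
So the wide-scope reading for *exactly four hypotheses* is blocked.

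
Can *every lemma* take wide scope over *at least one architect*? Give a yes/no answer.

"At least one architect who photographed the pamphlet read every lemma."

The relative clause *who photographed the pamphlet* modifies *at least one architect*, but *every lemma* is not inside that relative clause — it is an argument of the matrix verb.
QR within a single clause is free, so the lower quantifier may take scope over the higher one.

Yes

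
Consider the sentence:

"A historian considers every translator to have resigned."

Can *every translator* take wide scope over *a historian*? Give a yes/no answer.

Yes

*every translator* is an ECM subject; ECM complements are not islands, and the embedded quantifier may take matrix scope.
QR within a single clause is free, so the lower quantifier may take scope over the higher one.
The sentence is scopally ambiguous between *a historian* > *every translator* and *every translator* > *a historian*.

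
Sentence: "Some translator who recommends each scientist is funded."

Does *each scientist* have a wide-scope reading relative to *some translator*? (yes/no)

No

*each scientist* is embedded in the relative clause *who recommends each scientist*.
The relative clause forms an island for QR, so the quantifier is confined to the head noun's restrictor.
*each scientist* > *some translator* would require crossing that boundary, which is illicit.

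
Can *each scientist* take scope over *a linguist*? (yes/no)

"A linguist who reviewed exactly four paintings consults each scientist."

*each scientist* is a matrix argument; only *a linguist* is modified by the relative clause *who reviewed exactly four paintings*, so the RC island is irrelevant to the target quantifier.
Clause-internal QR can adjoin the lower DP above the subject, yielding the inverse reading.
Both orderings are possible: *a linguist* > *each scientist* and *each scientist* > *a linguist*.

Yes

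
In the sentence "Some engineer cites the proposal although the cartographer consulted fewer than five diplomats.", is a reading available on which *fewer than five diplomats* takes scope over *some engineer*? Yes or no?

*fewer than five diplomats* is embedded in the adjunct clause *although the cartographer consulted fewer than five diplomats*.
Adverbial clauses are not L-marked, so they are barriers for QR — the quantifier cannot escape the adjunct.
So *fewer than five diplomats* cannot raise to a position above *some engineer*.

No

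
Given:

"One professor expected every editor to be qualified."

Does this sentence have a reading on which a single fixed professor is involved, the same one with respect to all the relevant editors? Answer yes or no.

Yes

The described interpretation is the *one professor* > *every editor* scoping.
Nothing needs to raise for *one professor* > *every editor*, so no island constraint is at stake.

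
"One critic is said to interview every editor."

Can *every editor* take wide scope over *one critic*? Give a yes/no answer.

Yes

*every editor* is inside a raising infinitive, which is transparent to QR (no CP barrier), so it behaves as a matrix argument.
Since no island is crossed, the inverse ordering is licensed alongside surface scope.
So *every editor* > *one critic* is among the available readings.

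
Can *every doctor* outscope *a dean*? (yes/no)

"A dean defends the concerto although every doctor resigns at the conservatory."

Structurally, *every doctor* is inside the adjunct clause *although every doctor resigns at the conservatory*.
Adjunct clauses are scope islands: a quantifier inside an adjunct cannot raise into the matrix clause.
*every doctor* is confined to the island and cannot take scope over *a dean*.

No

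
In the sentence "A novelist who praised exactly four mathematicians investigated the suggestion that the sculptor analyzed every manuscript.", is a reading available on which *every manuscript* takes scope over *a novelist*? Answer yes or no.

No

The target quantifier *every manuscript* is part of the complex NP *the suggestion that the sculptor analyzed every manuscript*.
The Complex NP Constraint bars QR out of the complement clause of a noun.
There is no licit LF on which *every manuscript* c-commands *a novelist*.
(Only the surface reading survives: one fixed novelist with respect to all the relevant manuscripts.)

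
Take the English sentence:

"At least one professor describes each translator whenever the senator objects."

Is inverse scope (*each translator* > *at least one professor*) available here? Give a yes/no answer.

Although there is an adjunct clause, *each translator* is in the main clause, not inside the adjunct.
With no island boundary between them, the object can take inverse scope over the subject via ordinary QR within the clause.

Yes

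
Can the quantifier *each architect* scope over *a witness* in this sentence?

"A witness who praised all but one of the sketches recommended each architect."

Yes

The RC *who praised all but one of the sketches* is an island, but *each architect* is not inside it — it is the matrix object, a clausemate of *a witness*.
No island intervenes, so both surface and inverse scope are derivable.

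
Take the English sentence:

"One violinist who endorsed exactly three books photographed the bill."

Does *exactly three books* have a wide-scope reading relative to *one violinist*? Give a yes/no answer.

No

*exactly three books* sits inside the relative clause *who endorsed exactly three books*.
The relative clause forms an island for QR, so the quantifier is confined to the head noun's restrictor.
*exactly three books* > *one violinist* would require crossing that boundary, which is illicit.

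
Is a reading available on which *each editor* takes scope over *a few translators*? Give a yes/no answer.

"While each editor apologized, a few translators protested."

*each editor* occurs within the adjunct clause *while each editor apologized*.
Scope out of an adjunct clause is unavailable: QR respects the adjunct-island constraint.
There is no licit LF on which *each editor* c-commands *a few translators*.

No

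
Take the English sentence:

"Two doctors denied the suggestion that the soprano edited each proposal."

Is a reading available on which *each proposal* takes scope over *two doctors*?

No

*each proposal* sits inside the complex NP *the suggestion that the soprano edited each proposal*.
A that-clause complement to a noun is an island; QR cannot cross the NP boundary.
*each proposal* > *two doctors* would require crossing that boundary, which is illicit.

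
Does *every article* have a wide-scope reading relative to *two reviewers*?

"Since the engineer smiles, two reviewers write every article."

The adjunct island is irrelevant here — *every article* and *two reviewers* are both in the matrix clause.
Since no island is crossed, the inverse ordering is licensed alongside surface scope.
So *every article* > *two reviewers* is among the available readings.

Yes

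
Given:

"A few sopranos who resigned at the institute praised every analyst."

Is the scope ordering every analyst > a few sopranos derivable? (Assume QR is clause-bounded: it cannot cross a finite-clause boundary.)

The RC *who resigned at the institute* is an island, but *every analyst* is not inside it — it is the matrix object, a clausemate of *a few sopranos*.
Ordinary QR to a clause-peripheral position gives the wide-scope LF for the lower DP.

Yes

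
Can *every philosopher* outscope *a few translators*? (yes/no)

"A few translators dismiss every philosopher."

*every philosopher* is the matrix object and *a few translators* the matrix subject; the two are clausemates.
QR within a single clause is free, so the lower quantifier may take scope over the higher one.

Yes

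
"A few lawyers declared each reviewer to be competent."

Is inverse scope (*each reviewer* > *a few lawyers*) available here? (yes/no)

Yes

ECM infinitives lack a CP barrier, so *each reviewer* can QR over the matrix subject *a few lawyers*.
QR within a single clause is free, so the lower quantifier may take scope over the higher one.
Both orderings are possible: *a few lawyers* > *each reviewer* and *each reviewer* > *a few lawyers*.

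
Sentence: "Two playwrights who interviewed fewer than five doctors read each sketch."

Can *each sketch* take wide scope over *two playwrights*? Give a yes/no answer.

The relative clause *who interviewed fewer than five doctors* modifies *two playwrights*, but *each sketch* is not inside that relative clause — it is an argument of the matrix verb.
No island intervenes, so both surface and inverse scope are derivable.
So *each sketch* > *two playwrights* is among the available readings.

Yes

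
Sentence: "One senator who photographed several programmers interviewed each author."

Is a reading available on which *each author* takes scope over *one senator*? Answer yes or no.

*each author* is a matrix argument; only *one senator* is modified by the relative clause *who photographed several programmers*, so the RC island is irrelevant to the target quantifier.
No island intervenes, so both surface and inverse scope are derivable.
Both orderings are possible: *one senator* > *each author* and *each author* > *one senator*.

Yes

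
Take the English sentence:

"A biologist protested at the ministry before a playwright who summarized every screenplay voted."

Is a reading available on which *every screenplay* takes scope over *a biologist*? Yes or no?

No

The DP *every screenplay* is contained in the relative clause *who summarized every screenplay*, which is itself inside the adjunct *before a playwright who summarized every screenplay voted*.
Nested islands: the RC island is itself inside an adjunct island, so wide scope is doubly excluded.
So the wide-scope reading for *every screenplay* is blocked.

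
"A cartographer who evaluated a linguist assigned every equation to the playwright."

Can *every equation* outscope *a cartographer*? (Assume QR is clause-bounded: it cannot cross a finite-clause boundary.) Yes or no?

Yes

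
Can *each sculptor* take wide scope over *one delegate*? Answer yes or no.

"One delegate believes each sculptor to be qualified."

*each sculptor* is the subject of an ECM infinitive — the infinitival complement of an ECM verb is not a scope island, so *each sculptor* can raise into the matrix clause.
Ordinary QR to a clause-peripheral position gives the wide-scope LF for the lower DP.

Yes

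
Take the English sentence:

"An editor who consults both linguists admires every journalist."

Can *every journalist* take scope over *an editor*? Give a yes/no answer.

Yes

*every journalist* is a matrix argument; only *an editor* is modified by the relative clause *who consults both linguists*, so the RC island is irrelevant to the target quantifier.
Nothing blocks QR of the lower DP to a position above the higher one, so inverse scope is available.
Both orderings are possible: *an editor* > *every journalist* and *every journalist* > *an editor*.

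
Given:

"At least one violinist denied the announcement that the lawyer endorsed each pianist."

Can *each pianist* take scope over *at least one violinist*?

No

*each pianist* occurs within the complex NP *the announcement that the lawyer endorsed each pianist*.
Since the clause is the complement of a nominal head, the CNPC blocks scope extraction.
So the wide-scope reading for *each pianist* is blocked.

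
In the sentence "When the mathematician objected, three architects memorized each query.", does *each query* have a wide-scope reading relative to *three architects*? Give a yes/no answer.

Yes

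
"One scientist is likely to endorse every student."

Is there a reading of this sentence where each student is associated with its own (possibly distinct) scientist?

This is the *every student* > *one scientist* reading.
Raising constructions are monoclausal for scope purposes; *every student* is not separated from *one scientist* by any island.
With no island boundary between them, the object can take inverse scope over the subject via ordinary QR within the clause.

Yes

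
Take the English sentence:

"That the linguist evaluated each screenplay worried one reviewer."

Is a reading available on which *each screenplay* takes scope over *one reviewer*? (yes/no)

*each screenplay* occurs within the sentential subject *that the linguist evaluated each screenplay*.
Clausal subjects are scope islands; QR from inside the subject into the matrix is barred.
There is no licit LF on which *each screenplay* c-commands *one reviewer*.

No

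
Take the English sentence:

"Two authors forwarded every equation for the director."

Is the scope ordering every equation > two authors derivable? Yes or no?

*every equation* and *two authors* are in the same minimal clause.
Ordinary QR to a clause-peripheral position gives the wide-scope LF for the lower DP.

Yes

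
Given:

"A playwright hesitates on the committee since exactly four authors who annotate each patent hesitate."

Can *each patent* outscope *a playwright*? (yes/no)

No

*each patent* sits inside the relative clause *who annotate each patent*, which is itself inside the adjunct *since exactly four authors who annotate each patent hesitate*.
Both the relative clause and the enclosing adjunct are scope islands; QR cannot cross either.
So *each patent* cannot raise high enough to outscope *a playwright*; only the surface ordering *a playwright* > *each patent* is available.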